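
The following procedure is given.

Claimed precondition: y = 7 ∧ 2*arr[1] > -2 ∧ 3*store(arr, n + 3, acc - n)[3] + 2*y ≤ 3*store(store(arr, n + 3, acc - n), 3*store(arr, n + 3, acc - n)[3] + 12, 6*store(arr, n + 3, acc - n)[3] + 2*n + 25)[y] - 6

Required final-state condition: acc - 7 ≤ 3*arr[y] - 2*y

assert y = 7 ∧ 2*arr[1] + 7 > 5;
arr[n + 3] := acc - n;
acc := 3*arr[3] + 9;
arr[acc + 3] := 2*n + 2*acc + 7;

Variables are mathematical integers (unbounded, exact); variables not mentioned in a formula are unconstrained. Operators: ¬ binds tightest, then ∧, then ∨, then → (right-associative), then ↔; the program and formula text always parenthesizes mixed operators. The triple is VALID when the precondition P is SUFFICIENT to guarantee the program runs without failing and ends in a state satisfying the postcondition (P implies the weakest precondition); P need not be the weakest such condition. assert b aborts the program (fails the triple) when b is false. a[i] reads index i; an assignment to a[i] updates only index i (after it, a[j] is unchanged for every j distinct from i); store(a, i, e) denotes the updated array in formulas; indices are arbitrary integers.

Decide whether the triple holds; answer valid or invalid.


Working backward. After the program, the postcondition acc - 7 ≤ 3*arr[y] - 2*y must hold; in canonical form it is acc + 2*y ≤ 3*arr[y] + 7.
Before arr[acc + 3] := 2*n + 2*acc + 7: acc + 2*y ≤ 3*store(arr, acc + 3, 2*acc + 2*n + 7)[y] + 7
Before acc := 3*arr[3] + 9: 3*arr[3] + 2*y ≤ 3*store(arr, 3*arr[3] + 12, 6*arr[3] + 2*n + 25)[y] - 2
Before arr[n + 3] := acc - n: 3*store(arr, n + 3, acc - n)[3] + 2*y ≤ 3*store(store(arr, n + 3, acc - n), 3*store(arr, n + 3, acc - n)[3] + 12, 6*store(arr, n + 3, acc - n)[3] + 2*n + 25)[y] - 2
Before assert y = 7 ∧ 2*arr[1] + 7 > 5: y = 7 ∧ 2*arr[1] > -2 ∧ 3*store(arr, n + 3, acc - n)[3] + 2*y ≤ 3*store(store(arr, n + 3, acc - n), 3*store(arr, n + 3, acc - n)[3] + 12, 6*store(arr, n + 3, acc - n)[3] + 2*n + 25)[y] - 2
The weakest precondition is y = 7 ∧ 2*arr[1] > -2 ∧ 3*store(arr, n + 3, acc - n)[3] + 2*y ≤ 3*store(store(arr, n + 3, acc - n), 3*store(arr, n + 3, acc - n)[3] + 12, 6*store(arr, n + 3, acc - n)[3] + 2*n + 25)[y] - 2.
Check whether y = 7 ∧ 2*arr[1] > -2 ∧ 3*store(arr, n + 3, acc - n)[3] + 2*y ≤ 3*store(store(arr, n + 3, acc - n), 3*store(arr, n + 3, acc - n)[3] + 12, 6*store(arr, n + 3, acc - n)[3] + 2*n + 25)[y] - 6 implies it.
Every state satisfying the precondition satisfies the weakest precondition: the implication holds.
Answer: valid


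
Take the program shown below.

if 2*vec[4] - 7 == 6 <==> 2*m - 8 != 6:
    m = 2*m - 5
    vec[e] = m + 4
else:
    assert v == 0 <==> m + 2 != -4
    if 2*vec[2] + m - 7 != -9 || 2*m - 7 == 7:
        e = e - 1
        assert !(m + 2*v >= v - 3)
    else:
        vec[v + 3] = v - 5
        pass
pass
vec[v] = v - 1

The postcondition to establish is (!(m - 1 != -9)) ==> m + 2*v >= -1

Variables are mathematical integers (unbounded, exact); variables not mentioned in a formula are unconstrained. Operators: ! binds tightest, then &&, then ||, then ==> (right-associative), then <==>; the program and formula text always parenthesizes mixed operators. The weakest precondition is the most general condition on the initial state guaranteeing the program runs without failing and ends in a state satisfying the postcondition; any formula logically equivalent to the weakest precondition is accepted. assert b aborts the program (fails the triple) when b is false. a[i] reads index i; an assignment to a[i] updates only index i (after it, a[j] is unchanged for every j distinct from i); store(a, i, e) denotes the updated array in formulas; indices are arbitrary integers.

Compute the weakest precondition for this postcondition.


Working backward. After the program, the postcondition (!(m - 1 != -9)) ==> m + 2*v >= -1 must hold; in canonical form it is (!(m != -8)) ==> m + 2*v >= -1.
Before vec[v] := v - 1: (!(m != -8)) ==> m + 2*v >= -1
Before skip: (!(m != -8)) ==> m + 2*v >= -1
Then branch requires (!(2*m != -3)) ==> 2*m + 2*v >= 4; else branch requires (v == 0 <==> m != -6) && ((2*vec[2] + m != -2 || 2*m == 14) ==> ((!(m + v >= -3)) && ((!(m != -8)) ==> m + 2*v >= -1))) && ((!(2*vec[2] + m != -2 || 2*m == 14)) ==> ((!(m != -8)) ==> m + 2*v >= -1)).
Before the if: ((2*vec[4] == 13 <==> 2*m != 14) ==> ((!(2*m != -3)) ==> 2*m + 2*v >= 4)) && ((!(2*vec[4] == 13 <==> 2*m != 14)) ==> ((v == 0 <==> m != -6) && ((2*vec[2] + m != -2 || 2*m == 14) ==> ((!(m + v >= -3)) && ((!(m != -8)) ==> m + 2*v >= -1))) && ((!(2*vec[2] + m != -2 || 2*m == 14)) ==> ((!(m != -8)) ==> m + 2*v >= -1))))
Answer: WP = ((2*vec[4] == 13 <==> 2*m != 14) ==> ((!(2*m != -3)) ==> 2*m + 2*v >= 4)) && ((!(2*vec[4] == 13 <==> 2*m != 14)) ==> ((v == 0 <==> m != -6) && ((2*vec[2] + m != -2 || 2*m == 14) ==> ((!(m + v >= -3)) && ((!(m != -8)) ==> m + 2*v >= -1))) && ((!(2*vec[2] + m != -2 || 2*m == 14)) ==> ((!(m != -8)) ==> m + 2*v >= -1))))


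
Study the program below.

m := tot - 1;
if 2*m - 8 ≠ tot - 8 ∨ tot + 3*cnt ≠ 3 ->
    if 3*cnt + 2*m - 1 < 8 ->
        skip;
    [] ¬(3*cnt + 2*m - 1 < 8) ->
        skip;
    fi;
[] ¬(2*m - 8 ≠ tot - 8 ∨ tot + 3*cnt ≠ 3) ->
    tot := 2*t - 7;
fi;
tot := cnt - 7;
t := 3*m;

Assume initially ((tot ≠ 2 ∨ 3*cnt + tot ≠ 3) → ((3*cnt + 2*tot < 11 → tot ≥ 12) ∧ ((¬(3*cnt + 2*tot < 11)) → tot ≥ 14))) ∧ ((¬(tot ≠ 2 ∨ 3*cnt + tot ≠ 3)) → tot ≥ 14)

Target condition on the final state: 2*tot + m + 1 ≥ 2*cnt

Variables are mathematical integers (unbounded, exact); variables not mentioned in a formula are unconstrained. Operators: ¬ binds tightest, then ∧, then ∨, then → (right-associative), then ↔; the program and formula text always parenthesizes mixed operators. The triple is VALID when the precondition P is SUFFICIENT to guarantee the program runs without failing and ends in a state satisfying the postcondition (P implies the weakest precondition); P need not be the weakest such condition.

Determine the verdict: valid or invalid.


Working backward. After the program, the postcondition 2*tot + m + 1 ≥ 2*cnt must hold; in canonical form it is m + 2*tot ≥ 2*cnt - 1.
Before t := 3*m: m + 2*tot ≥ 2*cnt - 1
Before tot := cnt - 7: m ≥ 13
Then branch requires (3*cnt + 2*m < 9 → m ≥ 13) ∧ ((¬(3*cnt + 2*m < 9)) → m ≥ 13); else branch requires m ≥ 13.
Before the if: ((2*m ≠ tot ∨ 3*cnt + tot ≠ 3) → ((3*cnt + 2*m < 9 → m ≥ 13) ∧ ((¬(3*cnt + 2*m < 9)) → m ≥ 13))) ∧ ((¬(2*m ≠ tot ∨ 3*cnt + tot ≠ 3)) → m ≥ 13)
Before m := tot - 1: ((tot ≠ 2 ∨ 3*cnt + tot ≠ 3) → ((3*cnt + 2*tot < 11 → tot ≥ 14) ∧ ((¬(3*cnt + 2*tot < 11)) → tot ≥ 14))) ∧ ((¬(tot ≠ 2 ∨ 3*cnt + tot ≠ 3)) → tot ≥ 14)
The weakest precondition is ((tot ≠ 2 ∨ 3*cnt + tot ≠ 3) → ((3*cnt + 2*tot < 11 → tot ≥ 14) ∧ ((¬(3*cnt + 2*tot < 11)) → tot ≥ 14))) ∧ ((¬(tot ≠ 2 ∨ 3*cnt + tot ≠ 3)) → tot ≥ 14).
Check whether ((tot ≠ 2 ∨ 3*cnt + tot ≠ 3) → ((3*cnt + 2*tot < 11 → tot ≥ 12) ∧ ((¬(3*cnt + 2*tot < 11)) → tot ≥ 14))) ∧ ((¬(tot ≠ 2 ∨ 3*cnt + tot ≠ 3)) → tot ≥ 14) implies it.
Countermodel: at the initial state cnt = -5, tot = 12, the precondition holds but the weakest precondition fails.
Answer: invalid


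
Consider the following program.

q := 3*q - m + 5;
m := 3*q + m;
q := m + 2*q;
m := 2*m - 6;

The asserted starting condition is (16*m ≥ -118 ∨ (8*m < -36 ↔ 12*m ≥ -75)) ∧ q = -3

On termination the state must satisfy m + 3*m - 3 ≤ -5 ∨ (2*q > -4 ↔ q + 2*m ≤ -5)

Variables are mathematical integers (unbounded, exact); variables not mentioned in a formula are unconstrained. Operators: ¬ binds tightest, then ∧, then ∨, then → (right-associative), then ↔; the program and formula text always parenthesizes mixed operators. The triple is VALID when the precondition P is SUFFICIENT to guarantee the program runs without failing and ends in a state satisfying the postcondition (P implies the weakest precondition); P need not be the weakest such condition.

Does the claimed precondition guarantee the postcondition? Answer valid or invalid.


Working backward. After the program, the postcondition m + 3*m - 3 ≤ -5 ∨ (2*q > -4 ↔ q + 2*m ≤ -5) must hold; in canonical form it is 4*m ≤ -2 ∨ (2*q > -4 ↔ 2*m + q ≤ -5).
Before m := 2*m - 6: 8*m ≤ 22 ∨ (2*q > -4 ↔ 4*m + q ≤ 7)
Before q := m + 2*q: 8*m ≤ 22 ∨ (2*m + 4*q > -4 ↔ 5*m + 2*q ≤ 7)
Before m := 3*q + m: 8*m + 24*q ≤ 22 ∨ (2*m + 10*q > -4 ↔ 5*m + 17*q ≤ 7)
Before q := 3*q - m + 5: 72*q ≤ 16*m - 98 ∨ (30*q > 8*m - 54 ↔ 51*q ≤ 12*m - 78)
The weakest precondition is 72*q ≤ 16*m - 98 ∨ (30*q > 8*m - 54 ↔ 51*q ≤ 12*m - 78).
Check whether (16*m ≥ -118 ∨ (8*m < -36 ↔ 12*m ≥ -75)) ∧ q = -3 implies it.
Every state satisfying the precondition satisfies the weakest precondition: the implication holds.
Answer: valid


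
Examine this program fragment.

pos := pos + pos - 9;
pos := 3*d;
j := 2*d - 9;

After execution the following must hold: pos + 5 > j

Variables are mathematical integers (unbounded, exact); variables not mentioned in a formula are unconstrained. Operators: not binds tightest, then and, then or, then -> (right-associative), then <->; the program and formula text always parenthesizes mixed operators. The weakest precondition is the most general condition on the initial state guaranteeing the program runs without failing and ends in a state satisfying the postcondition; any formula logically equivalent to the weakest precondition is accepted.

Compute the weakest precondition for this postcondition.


Working backward. After the program, the postcondition pos + 5 > j must hold; in canonical form it is pos > j - 5.
Before j := 2*d - 9: pos > 2*d - 14
Before pos := 3*d: d > -14
Before pos := pos + pos - 9: d > -14
Answer: WP = d > -14


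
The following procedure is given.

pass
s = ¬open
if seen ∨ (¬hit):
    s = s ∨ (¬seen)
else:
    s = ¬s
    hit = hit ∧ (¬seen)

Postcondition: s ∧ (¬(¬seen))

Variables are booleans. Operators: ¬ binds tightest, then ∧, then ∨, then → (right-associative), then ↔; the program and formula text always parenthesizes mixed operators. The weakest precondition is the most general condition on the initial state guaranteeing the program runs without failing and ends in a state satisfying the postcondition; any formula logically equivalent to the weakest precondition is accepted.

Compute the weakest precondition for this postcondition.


Working backward. After the program, the postcondition s ∧ (¬(¬seen)) must hold; in canonical form it is s ∧ seen.
Then branch requires (s ∨ (¬seen)) ∧ seen; else branch requires (¬s) ∧ seen.
Before the if: ((seen ∨ (¬hit)) → ((s ∨ (¬seen)) ∧ seen)) ∧ ((¬(seen ∨ (¬hit))) → ((¬s) ∧ seen))
Before s := ¬open: ((seen ∨ (¬hit)) → (((¬open) ∨ (¬seen)) ∧ seen)) ∧ ((¬(seen ∨ (¬hit))) → (open ∧ seen))
Before skip: ((seen ∨ (¬hit)) → (((¬open) ∨ (¬seen)) ∧ seen)) ∧ ((¬(seen ∨ (¬hit))) → (open ∧ seen))
Answer: WP = ((seen ∨ (¬hit)) → (((¬open) ∨ (¬seen)) ∧ seen)) ∧ ((¬(seen ∨ (¬hit))) → (open ∧ seen))


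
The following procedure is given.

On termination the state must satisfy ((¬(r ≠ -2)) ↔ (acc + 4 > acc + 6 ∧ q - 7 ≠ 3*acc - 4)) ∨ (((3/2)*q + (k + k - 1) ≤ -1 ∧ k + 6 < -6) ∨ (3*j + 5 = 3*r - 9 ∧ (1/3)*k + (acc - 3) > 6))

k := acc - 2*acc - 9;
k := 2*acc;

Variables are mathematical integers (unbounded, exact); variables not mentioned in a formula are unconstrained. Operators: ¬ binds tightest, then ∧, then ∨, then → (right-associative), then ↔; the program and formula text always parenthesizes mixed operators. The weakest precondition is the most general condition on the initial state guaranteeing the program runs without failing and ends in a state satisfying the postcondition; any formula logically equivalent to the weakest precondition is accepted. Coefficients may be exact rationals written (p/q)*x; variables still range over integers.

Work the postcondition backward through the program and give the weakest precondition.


Working backward. After the program, the postcondition ((¬(r ≠ -2)) ↔ (acc + 4 > acc + 6 ∧ q - 7 ≠ 3*acc - 4)) ∨ (((3/2)*q + (k + k - 1) ≤ -1 ∧ k + 6 < -6) ∨ (3*j + 5 = 3*r - 9 ∧ (1/3)*k + (acc - 3) > 6)) must hold; in canonical form it is r ≠ -2 ∨ (2*k + (3/2)*q ≤ 0 ∧ k < -12) ∨ (3*j = 3*r - 14 ∧ acc + (1/3)*k > 9).
Before k := 2*acc: r ≠ -2 ∨ (4*acc + (3/2)*q ≤ 0 ∧ 2*acc < -12) ∨ (3*j = 3*r - 14 ∧ (5/3)*acc > 9)
Before k := acc - 2*acc - 9: r ≠ -2 ∨ (4*acc + (3/2)*q ≤ 0 ∧ 2*acc < -12) ∨ (3*j = 3*r - 14 ∧ (5/3)*acc > 9)
Answer: WP = r ≠ -2 ∨ (4*acc + (3/2)*q ≤ 0 ∧ 2*acc < -12) ∨ (3*j = 3*r - 14 ∧ (5/3)*acc > 9)


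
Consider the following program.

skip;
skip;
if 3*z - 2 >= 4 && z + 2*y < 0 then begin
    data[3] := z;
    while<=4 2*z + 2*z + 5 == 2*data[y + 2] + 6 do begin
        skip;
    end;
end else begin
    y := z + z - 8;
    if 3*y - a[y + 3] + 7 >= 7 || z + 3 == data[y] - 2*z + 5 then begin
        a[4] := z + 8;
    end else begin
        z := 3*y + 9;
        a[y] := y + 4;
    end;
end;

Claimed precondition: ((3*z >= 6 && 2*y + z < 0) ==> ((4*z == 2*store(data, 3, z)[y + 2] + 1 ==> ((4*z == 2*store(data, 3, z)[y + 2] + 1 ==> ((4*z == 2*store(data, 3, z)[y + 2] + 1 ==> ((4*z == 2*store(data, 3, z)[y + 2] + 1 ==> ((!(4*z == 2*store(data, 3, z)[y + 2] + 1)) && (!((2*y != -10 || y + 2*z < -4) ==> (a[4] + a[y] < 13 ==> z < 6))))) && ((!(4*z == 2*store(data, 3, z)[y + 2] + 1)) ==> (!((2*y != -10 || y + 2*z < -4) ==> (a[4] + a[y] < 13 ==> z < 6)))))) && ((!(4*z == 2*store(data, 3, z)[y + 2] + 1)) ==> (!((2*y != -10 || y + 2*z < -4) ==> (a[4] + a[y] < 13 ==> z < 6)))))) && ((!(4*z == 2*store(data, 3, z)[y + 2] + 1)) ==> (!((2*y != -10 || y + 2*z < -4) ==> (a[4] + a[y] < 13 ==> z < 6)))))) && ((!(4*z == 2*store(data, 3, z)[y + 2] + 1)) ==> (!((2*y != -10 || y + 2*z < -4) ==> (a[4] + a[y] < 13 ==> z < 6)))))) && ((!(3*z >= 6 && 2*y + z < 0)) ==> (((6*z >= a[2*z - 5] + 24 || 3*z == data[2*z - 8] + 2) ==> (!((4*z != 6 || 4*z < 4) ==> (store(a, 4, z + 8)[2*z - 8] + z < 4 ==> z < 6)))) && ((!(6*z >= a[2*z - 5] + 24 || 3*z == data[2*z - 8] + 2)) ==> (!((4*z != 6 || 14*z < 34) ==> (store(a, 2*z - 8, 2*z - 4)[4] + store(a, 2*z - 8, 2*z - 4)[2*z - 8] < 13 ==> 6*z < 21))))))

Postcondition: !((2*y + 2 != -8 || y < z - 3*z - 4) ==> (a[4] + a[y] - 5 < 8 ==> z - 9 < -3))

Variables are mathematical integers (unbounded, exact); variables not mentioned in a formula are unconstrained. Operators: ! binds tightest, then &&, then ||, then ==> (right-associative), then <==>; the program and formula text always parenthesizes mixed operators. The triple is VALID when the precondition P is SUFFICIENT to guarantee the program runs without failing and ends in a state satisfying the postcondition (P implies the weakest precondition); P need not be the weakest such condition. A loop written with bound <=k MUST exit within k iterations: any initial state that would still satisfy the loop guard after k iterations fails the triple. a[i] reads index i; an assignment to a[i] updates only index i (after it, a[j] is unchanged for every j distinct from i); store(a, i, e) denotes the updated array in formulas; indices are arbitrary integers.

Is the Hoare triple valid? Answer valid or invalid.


Working backward. After the program, the postcondition !((2*y + 2 != -8 || y < z - 3*z - 4) ==> (a[4] + a[y] - 5 < 8 ==> z - 9 < -3)) must hold; in canonical form it is !((2*y != -10 || y + 2*z < -4) ==> (a[4] + a[y] < 13 ==> z < 6)).
Then branch requires (4*z == 2*store(data, 3, z)[y + 2] + 1 ==> ((4*z == 2*store(data, 3, z)[y + 2] + 1 ==> ((4*z == 2*store(data, 3, z)[y + 2] + 1 ==> ((4*z == 2*store(data, 3, z)[y + 2] + 1 ==> ((!(4*z == 2*store(data, 3, z)[y + 2] + 1)) && (!((2*y != -10 || y + 2*z < -4) ==> (a[4] + a[y] < 13 ==> z < 6))))) && ((!(4*z == 2*store(data, 3, z)[y + 2] + 1)) ==> (!((2*y != -10 || y + 2*z < -4) ==> (a[4] + a[y] < 13 ==> z < 6)))))) && ((!(4*z == 2*store(data, 3, z)[y + 2] + 1)) ==> (!((2*y != -10 || y + 2*z < -4) ==> (a[4] + a[y] < 13 ==> z < 6)))))) && ((!(4*z == 2*store(data, 3, z)[y + 2] + 1)) ==> (!((2*y != -10 || y + 2*z < -4) ==> (a[4] + a[y] < 13 ==> z < 6)))))) && ((!(4*z == 2*store(data, 3, z)[y + 2] + 1)) ==> (!((2*y != -10 || y + 2*z < -4) ==> (a[4] + a[y] < 13 ==> z < 6)))); else branch requires ((6*z >= a[2*z - 5] + 24 || 3*z == data[2*z - 8] + 2) ==> (!((4*z != 6 || 4*z < 4) ==> (store(a, 4, z + 8)[2*z - 8] + z < 5 ==> z < 6)))) && ((!(6*z >= a[2*z - 5] + 24 || 3*z == data[2*z - 8] + 2)) ==> (!((4*z != 6 || 14*z < 34) ==> (store(a, 2*z - 8, 2*z - 4)[4] + store(a, 2*z - 8, 2*z - 4)[2*z - 8] < 13 ==> 6*z < 21)))).
Before the if: ((3*z >= 6 && 2*y + z < 0) ==> ((4*z == 2*store(data, 3, z)[y + 2] + 1 ==> ((4*z == 2*store(data, 3, z)[y + 2] + 1 ==> ((4*z == 2*store(data, 3, z)[y + 2] + 1 ==> ((4*z == 2*store(data, 3, z)[y + 2] + 1 ==> ((!(4*z == 2*store(data, 3, z)[y + 2] + 1)) && (!((2*y != -10 || y + 2*z < -4) ==> (a[4] + a[y] < 13 ==> z < 6))))) && ((!(4*z == 2*store(data, 3, z)[y + 2] + 1)) ==> (!((2*y != -10 || y + 2*z < -4) ==> (a[4] + a[y] < 13 ==> z < 6)))))) && ((!(4*z == 2*store(data, 3, z)[y + 2] + 1)) ==> (!((2*y != -10 || y + 2*z < -4) ==> (a[4] + a[y] < 13 ==> z < 6)))))) && ((!(4*z == 2*store(data, 3, z)[y + 2] + 1)) ==> (!((2*y != -10 || y + 2*z < -4) ==> (a[4] + a[y] < 13 ==> z < 6)))))) && ((!(4*z == 2*store(data, 3, z)[y + 2] + 1)) ==> (!((2*y != -10 || y + 2*z < -4) ==> (a[4] + a[y] < 13 ==> z < 6)))))) && ((!(3*z >= 6 && 2*y + z < 0)) ==> (((6*z >= a[2*z - 5] + 24 || 3*z == data[2*z - 8] + 2) ==> (!((4*z != 6 || 4*z < 4) ==> (store(a, 4, z + 8)[2*z - 8] + z < 5 ==> z < 6)))) && ((!(6*z >= a[2*z - 5] + 24 || 3*z == data[2*z - 8] + 2)) ==> (!((4*z != 6 || 14*z < 34) ==> (store(a, 2*z - 8, 2*z - 4)[4] + store(a, 2*z - 8, 2*z - 4)[2*z - 8] < 13 ==> 6*z < 21))))))
Before skip: ((3*z >= 6 && 2*y + z < 0) ==> ((4*z == 2*store(data, 3, z)[y + 2] + 1 ==> ((4*z == 2*store(data, 3, z)[y + 2] + 1 ==> ((4*z == 2*store(data, 3, z)[y + 2] + 1 ==> ((4*z == 2*store(data, 3, z)[y + 2] + 1 ==> ((!(4*z == 2*store(data, 3, z)[y + 2] + 1)) && (!((2*y != -10 || y + 2*z < -4) ==> (a[4] + a[y] < 13 ==> z < 6))))) && ((!(4*z == 2*store(data, 3, z)[y + 2] + 1)) ==> (!((2*y != -10 || y + 2*z < -4) ==> (a[4] + a[y] < 13 ==> z < 6)))))) && ((!(4*z == 2*store(data, 3, z)[y + 2] + 1)) ==> (!((2*y != -10 || y + 2*z < -4) ==> (a[4] + a[y] < 13 ==> z < 6)))))) && ((!(4*z == 2*store(data, 3, z)[y + 2] + 1)) ==> (!((2*y != -10 || y + 2*z < -4) ==> (a[4] + a[y] < 13 ==> z < 6)))))) && ((!(4*z == 2*store(data, 3, z)[y + 2] + 1)) ==> (!((2*y != -10 || y + 2*z < -4) ==> (a[4] + a[y] < 13 ==> z < 6)))))) && ((!(3*z >= 6 && 2*y + z < 0)) ==> (((6*z >= a[2*z - 5] + 24 || 3*z == data[2*z - 8] + 2) ==> (!((4*z != 6 || 4*z < 4) ==> (store(a, 4, z + 8)[2*z - 8] + z < 5 ==> z < 6)))) && ((!(6*z >= a[2*z - 5] + 24 || 3*z == data[2*z - 8] + 2)) ==> (!((4*z != 6 || 14*z < 34) ==> (store(a, 2*z - 8, 2*z - 4)[4] + store(a, 2*z - 8, 2*z - 4)[2*z - 8] < 13 ==> 6*z < 21))))))
Before skip: ((3*z >= 6 && 2*y + z < 0) ==> ((4*z == 2*store(data, 3, z)[y + 2] + 1 ==> ((4*z == 2*store(data, 3, z)[y + 2] + 1 ==> ((4*z == 2*store(data, 3, z)[y + 2] + 1 ==> ((4*z == 2*store(data, 3, z)[y + 2] + 1 ==> ((!(4*z == 2*store(data, 3, z)[y + 2] + 1)) && (!((2*y != -10 || y + 2*z < -4) ==> (a[4] + a[y] < 13 ==> z < 6))))) && ((!(4*z == 2*store(data, 3, z)[y + 2] + 1)) ==> (!((2*y != -10 || y + 2*z < -4) ==> (a[4] + a[y] < 13 ==> z < 6)))))) && ((!(4*z == 2*store(data, 3, z)[y + 2] + 1)) ==> (!((2*y != -10 || y + 2*z < -4) ==> (a[4] + a[y] < 13 ==> z < 6)))))) && ((!(4*z == 2*store(data, 3, z)[y + 2] + 1)) ==> (!((2*y != -10 || y + 2*z < -4) ==> (a[4] + a[y] < 13 ==> z < 6)))))) && ((!(4*z == 2*store(data, 3, z)[y + 2] + 1)) ==> (!((2*y != -10 || y + 2*z < -4) ==> (a[4] + a[y] < 13 ==> z < 6)))))) && ((!(3*z >= 6 && 2*y + z < 0)) ==> (((6*z >= a[2*z - 5] + 24 || 3*z == data[2*z - 8] + 2) ==> (!((4*z != 6 || 4*z < 4) ==> (store(a, 4, z + 8)[2*z - 8] + z < 5 ==> z < 6)))) && ((!(6*z >= a[2*z - 5] + 24 || 3*z == data[2*z - 8] + 2)) ==> (!((4*z != 6 || 14*z < 34) ==> (store(a, 2*z - 8, 2*z - 4)[4] + store(a, 2*z - 8, 2*z - 4)[2*z - 8] < 13 ==> 6*z < 21))))))
The weakest precondition is ((3*z >= 6 && 2*y + z < 0) ==> ((4*z == 2*store(data, 3, z)[y + 2] + 1 ==> ((4*z == 2*store(data, 3, z)[y + 2] + 1 ==> ((4*z == 2*store(data, 3, z)[y + 2] + 1 ==> ((4*z == 2*store(data, 3, z)[y + 2] + 1 ==> ((!(4*z == 2*store(data, 3, z)[y + 2] + 1)) && (!((2*y != -10 || y + 2*z < -4) ==> (a[4] + a[y] < 13 ==> z < 6))))) && ((!(4*z == 2*store(data, 3, z)[y + 2] + 1)) ==> (!((2*y != -10 || y + 2*z < -4) ==> (a[4] + a[y] < 13 ==> z < 6)))))) && ((!(4*z == 2*store(data, 3, z)[y + 2] + 1)) ==> (!((2*y != -10 || y + 2*z < -4) ==> (a[4] + a[y] < 13 ==> z < 6)))))) && ((!(4*z == 2*store(data, 3, z)[y + 2] + 1)) ==> (!((2*y != -10 || y + 2*z < -4) ==> (a[4] + a[y] < 13 ==> z < 6)))))) && ((!(4*z == 2*store(data, 3, z)[y + 2] + 1)) ==> (!((2*y != -10 || y + 2*z < -4) ==> (a[4] + a[y] < 13 ==> z < 6)))))) && ((!(3*z >= 6 && 2*y + z < 0)) ==> (((6*z >= a[2*z - 5] + 24 || 3*z == data[2*z - 8] + 2) ==> (!((4*z != 6 || 4*z < 4) ==> (store(a, 4, z + 8)[2*z - 8] + z < 5 ==> z < 6)))) && ((!(6*z >= a[2*z - 5] + 24 || 3*z == data[2*z - 8] + 2)) ==> (!((4*z != 6 || 14*z < 34) ==> (store(a, 2*z - 8, 2*z - 4)[4] + store(a, 2*z - 8, 2*z - 4)[2*z - 8] < 13 ==> 6*z < 21)))))).
Check whether ((3*z >= 6 && 2*y + z < 0) ==> ((4*z == 2*store(data, 3, z)[y + 2] + 1 ==> ((4*z == 2*store(data, 3, z)[y + 2] + 1 ==> ((4*z == 2*store(data, 3, z)[y + 2] + 1 ==> ((4*z == 2*store(data, 3, z)[y + 2] + 1 ==> ((!(4*z == 2*store(data, 3, z)[y + 2] + 1)) && (!((2*y != -10 || y + 2*z < -4) ==> (a[4] + a[y] < 13 ==> z < 6))))) && ((!(4*z == 2*store(data, 3, z)[y + 2] + 1)) ==> (!((2*y != -10 || y + 2*z < -4) ==> (a[4] + a[y] < 13 ==> z < 6)))))) && ((!(4*z == 2*store(data, 3, z)[y + 2] + 1)) ==> (!((2*y != -10 || y + 2*z < -4) ==> (a[4] + a[y] < 13 ==> z < 6)))))) && ((!(4*z == 2*store(data, 3, z)[y + 2] + 1)) ==> (!((2*y != -10 || y + 2*z < -4) ==> (a[4] + a[y] < 13 ==> z < 6)))))) && ((!(4*z == 2*store(data, 3, z)[y + 2] + 1)) ==> (!((2*y != -10 || y + 2*z < -4) ==> (a[4] + a[y] < 13 ==> z < 6)))))) && ((!(3*z >= 6 && 2*y + z < 0)) ==> (((6*z >= a[2*z - 5] + 24 || 3*z == data[2*z - 8] + 2) ==> (!((4*z != 6 || 4*z < 4) ==> (store(a, 4, z + 8)[2*z - 8] + z < 4 ==> z < 6)))) && ((!(6*z >= a[2*z - 5] + 24 || 3*z == data[2*z - 8] + 2)) ==> (!((4*z != 6 || 14*z < 34) ==> (store(a, 2*z - 8, 2*z - 4)[4] + store(a, 2*z - 8, 2*z - 4)[2*z - 8] < 13 ==> 6*z < 21)))))) implies it.
Every state satisfying the precondition satisfies the weakest precondition: the implication holds.
Answer: valid


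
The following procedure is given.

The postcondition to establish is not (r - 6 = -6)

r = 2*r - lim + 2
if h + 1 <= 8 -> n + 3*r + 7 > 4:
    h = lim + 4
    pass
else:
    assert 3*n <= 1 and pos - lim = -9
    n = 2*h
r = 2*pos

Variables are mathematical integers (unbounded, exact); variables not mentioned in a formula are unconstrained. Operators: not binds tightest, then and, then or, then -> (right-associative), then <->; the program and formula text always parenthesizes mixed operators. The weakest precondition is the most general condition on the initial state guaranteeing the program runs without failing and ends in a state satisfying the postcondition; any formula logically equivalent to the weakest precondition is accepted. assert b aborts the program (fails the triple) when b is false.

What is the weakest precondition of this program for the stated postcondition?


Working backward. After the program, the postcondition not (r - 6 = -6) must hold; in canonical form it is not (r = 0).
Before r := 2*pos: not (2*pos = 0)
Then branch requires not (2*pos = 0); else branch requires 3*n <= 1 and pos = lim - 9 and (not (2*pos = 0)).
Before the if: ((h <= 7 -> n + 3*r > -3) -> (not (2*pos = 0))) and ((not (h <= 7 -> n + 3*r > -3)) -> (3*n <= 1 and pos = lim - 9 and (not (2*pos = 0))))
Before r := 2*r - lim + 2: ((h <= 7 -> n + 6*r > 3*lim - 9) -> (not (2*pos = 0))) and ((not (h <= 7 -> n + 6*r > 3*lim - 9)) -> (3*n <= 1 and pos = lim - 9 and (not (2*pos = 0))))
Answer: WP = ((h <= 7 -> n + 6*r > 3*lim - 9) -> (not (2*pos = 0))) and ((not (h <= 7 -> n + 6*r > 3*lim - 9)) -> (3*n <= 1 and pos = lim - 9 and (not (2*pos = 0))))


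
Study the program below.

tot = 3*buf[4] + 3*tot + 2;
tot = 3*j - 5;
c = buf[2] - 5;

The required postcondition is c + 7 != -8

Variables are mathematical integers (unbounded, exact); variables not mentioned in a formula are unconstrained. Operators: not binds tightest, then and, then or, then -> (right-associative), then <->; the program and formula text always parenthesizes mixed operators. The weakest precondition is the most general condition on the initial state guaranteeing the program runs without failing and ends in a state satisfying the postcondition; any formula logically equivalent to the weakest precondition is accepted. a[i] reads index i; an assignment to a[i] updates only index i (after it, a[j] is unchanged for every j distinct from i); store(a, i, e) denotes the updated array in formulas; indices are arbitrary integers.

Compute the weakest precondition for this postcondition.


Working backward. After the program, the postcondition c + 7 != -8 must hold; in canonical form it is c != -15.
Before c := buf[2] - 5: buf[2] != -10
Before tot := 3*j - 5: buf[2] != -10
Before tot := 3*buf[4] + 3*tot + 2: buf[2] != -10
Answer: WP = buf[2] != -10


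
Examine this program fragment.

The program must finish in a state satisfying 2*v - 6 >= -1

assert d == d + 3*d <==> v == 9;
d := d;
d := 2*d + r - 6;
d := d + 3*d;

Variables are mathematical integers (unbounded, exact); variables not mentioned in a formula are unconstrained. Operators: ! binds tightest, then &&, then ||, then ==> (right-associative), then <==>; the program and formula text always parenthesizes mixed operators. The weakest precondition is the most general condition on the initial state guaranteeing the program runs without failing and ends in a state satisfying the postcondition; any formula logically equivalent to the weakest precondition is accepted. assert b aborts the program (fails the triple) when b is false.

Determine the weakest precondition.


Working backward. After the program, the postcondition 2*v - 6 >= -1 must hold; in canonical form it is 2*v >= 5.
Before d := d + 3*d: 2*v >= 5
Before d := 2*d + r - 6: 2*v >= 5
Before d := d: 2*v >= 5
Before assert d == d + 3*d <==> v == 9: (3*d == 0 <==> v == 9) && 2*v >= 5
Answer: WP = (3*d == 0 <==> v == 9) && 2*v >= 5


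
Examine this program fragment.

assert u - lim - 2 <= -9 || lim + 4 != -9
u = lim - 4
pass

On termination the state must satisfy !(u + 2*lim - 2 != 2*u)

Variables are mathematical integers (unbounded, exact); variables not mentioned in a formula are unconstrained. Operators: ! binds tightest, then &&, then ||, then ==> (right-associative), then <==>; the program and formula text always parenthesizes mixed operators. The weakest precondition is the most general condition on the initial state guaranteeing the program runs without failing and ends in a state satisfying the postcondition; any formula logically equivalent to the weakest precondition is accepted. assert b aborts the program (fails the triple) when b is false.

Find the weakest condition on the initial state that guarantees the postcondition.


Working backward. After the program, the postcondition !(u + 2*lim - 2 != 2*u) must hold; in canonical form it is !(2*lim != u + 2).
Before skip: !(2*lim != u + 2)
Before u := lim - 4: !(lim != -2)
Before assert u - lim - 2 <= -9 || lim + 4 != -9: (u <= lim - 7 || lim != -13) && (!(lim != -2))
Answer: WP = (u <= lim - 7 || lim != -13) && (!(lim != -2))


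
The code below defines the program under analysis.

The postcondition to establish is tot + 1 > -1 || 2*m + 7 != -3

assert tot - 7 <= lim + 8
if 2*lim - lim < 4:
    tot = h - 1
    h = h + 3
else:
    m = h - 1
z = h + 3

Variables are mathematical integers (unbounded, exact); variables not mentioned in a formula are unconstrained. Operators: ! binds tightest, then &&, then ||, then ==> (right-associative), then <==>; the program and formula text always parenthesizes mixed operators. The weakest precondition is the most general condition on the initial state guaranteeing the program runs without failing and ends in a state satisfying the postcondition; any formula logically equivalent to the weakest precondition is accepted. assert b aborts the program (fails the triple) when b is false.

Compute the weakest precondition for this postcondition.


Working backward. After the program, the postcondition tot + 1 > -1 || 2*m + 7 != -3 must hold; in canonical form it is tot > -2 || 2*m != -10.
Before z := h + 3: tot > -2 || 2*m != -10
Then branch requires h > -1 || 2*m != -10; else branch requires tot > -2 || 2*h != -8.
Before the if: (lim < 4 ==> (h > -1 || 2*m != -10)) && ((!(lim < 4)) ==> (tot > -2 || 2*h != -8))
Before assert tot - 7 <= lim + 8: tot <= lim + 15 && (lim < 4 ==> (h > -1 || 2*m != -10)) && ((!(lim < 4)) ==> (tot > -2 || 2*h != -8))
Answer: WP = tot <= lim + 15 && (lim < 4 ==> (h > -1 || 2*m != -10)) && ((!(lim < 4)) ==> (tot > -2 || 2*h != -8))


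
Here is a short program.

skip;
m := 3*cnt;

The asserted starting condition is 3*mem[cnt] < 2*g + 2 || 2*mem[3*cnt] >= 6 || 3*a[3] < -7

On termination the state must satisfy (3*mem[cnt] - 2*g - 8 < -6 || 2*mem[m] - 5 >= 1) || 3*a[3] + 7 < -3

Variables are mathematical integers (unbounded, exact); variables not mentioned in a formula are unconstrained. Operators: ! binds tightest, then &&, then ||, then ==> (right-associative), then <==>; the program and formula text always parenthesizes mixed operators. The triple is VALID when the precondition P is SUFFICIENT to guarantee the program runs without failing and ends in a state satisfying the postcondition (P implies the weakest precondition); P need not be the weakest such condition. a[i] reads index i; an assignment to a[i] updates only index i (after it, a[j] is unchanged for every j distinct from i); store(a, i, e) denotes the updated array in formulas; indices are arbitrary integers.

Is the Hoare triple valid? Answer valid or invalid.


Working backward. After the program, the postcondition (3*mem[cnt] - 2*g - 8 < -6 || 2*mem[m] - 5 >= 1) || 3*a[3] + 7 < -3 must hold; in canonical form it is 3*mem[cnt] < 2*g + 2 || 2*mem[m] >= 6 || 3*a[3] < -10.
Before m := 3*cnt: 3*mem[cnt] < 2*g + 2 || 2*mem[3*cnt] >= 6 || 3*a[3] < -10
Before skip: 3*mem[cnt] < 2*g + 2 || 2*mem[3*cnt] >= 6 || 3*a[3] < -10
The weakest precondition is 3*mem[cnt] < 2*g + 2 || 2*mem[3*cnt] >= 6 || 3*a[3] < -10.
Check whether 3*mem[cnt] < 2*g + 2 || 2*mem[3*cnt] >= 6 || 3*a[3] < -7 implies it.
Countermodel: at the initial state a = {[3] = -3, [7040] = -3, [21120] = -3, elsewhere -3}, cnt = 7040, g = 2, mem = {[3] = 2, [7040] = 2, [21120] = -15521, elsewhere 2}, the precondition holds but the weakest precondition fails.
Answer: invalid


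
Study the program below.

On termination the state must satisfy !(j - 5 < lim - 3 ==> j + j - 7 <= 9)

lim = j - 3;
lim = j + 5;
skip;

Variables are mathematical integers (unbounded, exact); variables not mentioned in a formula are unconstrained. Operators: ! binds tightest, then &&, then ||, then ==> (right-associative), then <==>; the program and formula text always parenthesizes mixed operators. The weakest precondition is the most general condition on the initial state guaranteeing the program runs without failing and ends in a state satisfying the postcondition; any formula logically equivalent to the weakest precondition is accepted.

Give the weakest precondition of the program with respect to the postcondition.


Working backward. After the program, the postcondition !(j - 5 < lim - 3 ==> j + j - 7 <= 9) must hold; in canonical form it is !(j < lim + 2 ==> 2*j <= 16).
Before skip: !(j < lim + 2 ==> 2*j <= 16)
Before lim := j + 5: !(2*j <= 16)
Before lim := j - 3: !(2*j <= 16)
Answer: WP = !(2*j <= 16)


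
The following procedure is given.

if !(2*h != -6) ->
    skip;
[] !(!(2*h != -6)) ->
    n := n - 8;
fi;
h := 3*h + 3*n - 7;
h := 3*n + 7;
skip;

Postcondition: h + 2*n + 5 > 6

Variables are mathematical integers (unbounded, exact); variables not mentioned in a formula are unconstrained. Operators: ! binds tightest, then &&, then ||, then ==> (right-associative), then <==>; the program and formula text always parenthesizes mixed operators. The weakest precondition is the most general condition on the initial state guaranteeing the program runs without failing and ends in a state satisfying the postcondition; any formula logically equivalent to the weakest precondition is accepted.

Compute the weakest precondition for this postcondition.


Working backward. After the program, the postcondition h + 2*n + 5 > 6 must hold; in canonical form it is h + 2*n > 1.
Before skip: h + 2*n > 1
Before h := 3*n + 7: 5*n > -6
Before h := 3*h + 3*n - 7: 5*n > -6
Then branch requires 5*n > -6; else branch requires 5*n > 34.
Before the if: ((!(2*h != -6)) ==> 5*n > -6) && (2*h != -6 ==> 5*n > 34)
Answer: WP = ((!(2*h != -6)) ==> 5*n > -6) && (2*h != -6 ==> 5*n > 34)


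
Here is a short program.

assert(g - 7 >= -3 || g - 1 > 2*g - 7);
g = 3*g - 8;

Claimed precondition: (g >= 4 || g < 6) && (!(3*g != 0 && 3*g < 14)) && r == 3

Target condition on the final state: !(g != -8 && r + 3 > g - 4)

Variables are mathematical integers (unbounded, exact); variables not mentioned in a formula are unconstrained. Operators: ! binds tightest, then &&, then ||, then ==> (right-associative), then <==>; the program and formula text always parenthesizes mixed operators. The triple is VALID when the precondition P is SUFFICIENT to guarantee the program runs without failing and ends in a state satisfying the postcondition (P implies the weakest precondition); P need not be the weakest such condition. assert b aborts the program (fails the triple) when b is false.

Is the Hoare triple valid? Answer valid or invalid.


Working backward. After the program, the postcondition !(g != -8 && r + 3 > g - 4) must hold; in canonical form it is !(g != -8 && r > g - 7).
Before g := 3*g - 8: !(3*g != 0 && r > 3*g - 15)
Before assert g - 7 >= -3 || g - 1 > 2*g - 7: (g >= 4 || g < 6) && (!(3*g != 0 && r > 3*g - 15))
The weakest precondition is (g >= 4 || g < 6) && (!(3*g != 0 && r > 3*g - 15)).
Check whether (g >= 4 || g < 6) && (!(3*g != 0 && 3*g < 14)) && r == 3 implies it.
Countermodel: at the initial state g = 5, r = 3, the precondition holds but the weakest precondition fails.
Answer: invalid


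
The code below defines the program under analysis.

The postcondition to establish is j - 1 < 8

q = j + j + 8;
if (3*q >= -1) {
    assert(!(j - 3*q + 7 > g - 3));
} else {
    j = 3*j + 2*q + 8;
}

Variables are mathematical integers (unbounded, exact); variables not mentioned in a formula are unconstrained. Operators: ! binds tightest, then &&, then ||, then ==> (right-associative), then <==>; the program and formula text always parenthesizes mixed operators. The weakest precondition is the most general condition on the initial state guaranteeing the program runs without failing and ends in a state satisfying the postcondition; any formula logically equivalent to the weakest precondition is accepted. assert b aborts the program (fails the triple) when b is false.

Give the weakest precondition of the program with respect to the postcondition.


Working backward. After the program, the postcondition j - 1 < 8 must hold; in canonical form it is j < 9.
Then branch requires (!(j > g + 3*q - 10)) && j < 9; else branch requires 3*j + 2*q < 1.
Before the if: (3*q >= -1 ==> ((!(j > g + 3*q - 10)) && j < 9)) && ((!(3*q >= -1)) ==> 3*j + 2*q < 1)
Before q := j + j + 8: (6*j >= -25 ==> ((!(g + 5*j < -14)) && j < 9)) && ((!(6*j >= -25)) ==> 7*j < -15)
Answer: WP = (6*j >= -25 ==> ((!(g + 5*j < -14)) && j < 9)) && ((!(6*j >= -25)) ==> 7*j < -15)


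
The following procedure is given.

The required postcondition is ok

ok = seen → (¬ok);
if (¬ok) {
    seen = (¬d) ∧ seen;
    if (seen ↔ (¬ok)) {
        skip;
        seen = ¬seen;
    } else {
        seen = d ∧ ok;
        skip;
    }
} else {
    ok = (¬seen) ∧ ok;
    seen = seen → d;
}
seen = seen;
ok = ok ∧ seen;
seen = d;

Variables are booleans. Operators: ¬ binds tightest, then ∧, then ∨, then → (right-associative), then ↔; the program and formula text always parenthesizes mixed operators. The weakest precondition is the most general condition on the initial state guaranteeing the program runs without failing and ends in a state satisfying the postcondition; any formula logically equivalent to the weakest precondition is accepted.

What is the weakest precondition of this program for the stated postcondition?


Working backward. After the program, ok must hold.
Before seen := d: ok
Before ok := ok ∧ seen: ok ∧ seen
Before seen := seen: ok ∧ seen
Then branch requires ((((¬d) ∧ seen) ↔ (¬ok)) → (ok ∧ (¬((¬d) ∧ seen)))) ∧ ((¬(((¬d) ∧ seen) ↔ (¬ok))) → (ok ∧ d)); else branch requires (¬seen) ∧ ok ∧ (seen → d).
Before the if: ((¬ok) → (((((¬d) ∧ seen) ↔ (¬ok)) → (ok ∧ (¬((¬d) ∧ seen)))) ∧ ((¬(((¬d) ∧ seen) ↔ (¬ok))) → (ok ∧ d)))) ∧ (ok → ((¬seen) ∧ ok ∧ (seen → d)))
Before ok := seen → (¬ok): ((¬(seen → (¬ok))) → (((((¬d) ∧ seen) ↔ (¬(seen → (¬ok)))) → ((seen → (¬ok)) ∧ (¬((¬d) ∧ seen)))) ∧ ((¬(((¬d) ∧ seen) ↔ (¬(seen → (¬ok))))) → ((seen → (¬ok)) ∧ d)))) ∧ ((seen → (¬ok)) → ((¬seen) ∧ (seen → (¬ok)) ∧ (seen → d)))
Answer: WP = ((¬(seen → (¬ok))) → (((((¬d) ∧ seen) ↔ (¬(seen → (¬ok)))) → ((seen → (¬ok)) ∧ (¬((¬d) ∧ seen)))) ∧ ((¬(((¬d) ∧ seen) ↔ (¬(seen → (¬ok))))) → ((seen → (¬ok)) ∧ d)))) ∧ ((seen → (¬ok)) → ((¬seen) ∧ (seen → (¬ok)) ∧ (seen → d)))


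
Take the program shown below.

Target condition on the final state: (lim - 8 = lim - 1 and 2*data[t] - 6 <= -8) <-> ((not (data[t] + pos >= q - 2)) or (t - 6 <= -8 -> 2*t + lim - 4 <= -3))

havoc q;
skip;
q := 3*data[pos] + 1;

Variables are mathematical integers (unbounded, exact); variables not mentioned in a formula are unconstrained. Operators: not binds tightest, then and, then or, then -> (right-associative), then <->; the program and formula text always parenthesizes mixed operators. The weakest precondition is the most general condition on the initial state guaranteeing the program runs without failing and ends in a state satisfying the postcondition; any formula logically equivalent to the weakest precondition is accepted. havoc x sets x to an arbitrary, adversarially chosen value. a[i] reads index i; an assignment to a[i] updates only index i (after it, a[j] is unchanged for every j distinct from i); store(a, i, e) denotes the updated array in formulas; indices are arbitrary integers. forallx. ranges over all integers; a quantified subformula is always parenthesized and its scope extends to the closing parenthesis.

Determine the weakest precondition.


Working backward. After the program, the postcondition (lim - 8 = lim - 1 and 2*data[t] - 6 <= -8) <-> ((not (data[t] + pos >= q - 2)) or (t - 6 <= -8 -> 2*t + lim - 4 <= -3)) must hold; in canonical form it is not ((not (data[t] + pos >= q - 2)) or (t <= -2 -> lim + 2*t <= 1)).
Before q := 3*data[pos] + 1: not ((not (data[t] + pos >= 3*data[pos] - 1)) or (t <= -2 -> lim + 2*t <= 1))
Before skip: not ((not (data[t] + pos >= 3*data[pos] - 1)) or (t <= -2 -> lim + 2*t <= 1))
Before havoc q: not ((not (data[t] + pos >= 3*data[pos] - 1)) or (t <= -2 -> lim + 2*t <= 1))
Answer: WP = not ((not (data[t] + pos >= 3*data[pos] - 1)) or (t <= -2 -> lim + 2*t <= 1))


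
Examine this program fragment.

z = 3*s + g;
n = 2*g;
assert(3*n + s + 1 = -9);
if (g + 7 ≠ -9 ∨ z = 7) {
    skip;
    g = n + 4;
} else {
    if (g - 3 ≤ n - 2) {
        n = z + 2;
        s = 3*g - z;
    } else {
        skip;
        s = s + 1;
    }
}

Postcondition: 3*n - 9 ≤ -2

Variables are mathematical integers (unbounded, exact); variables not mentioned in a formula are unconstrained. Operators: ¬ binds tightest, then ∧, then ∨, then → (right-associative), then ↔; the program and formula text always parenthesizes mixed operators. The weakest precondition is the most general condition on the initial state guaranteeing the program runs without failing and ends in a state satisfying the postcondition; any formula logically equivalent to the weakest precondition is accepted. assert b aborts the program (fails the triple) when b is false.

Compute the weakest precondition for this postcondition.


Working backward. After the program, the postcondition 3*n - 9 ≤ -2 must hold; in canonical form it is 3*n ≤ 7.
Then branch requires 3*n ≤ 7; else branch requires (g ≤ n + 1 → 3*z ≤ 1) ∧ ((¬(g ≤ n + 1)) → 3*n ≤ 7).
Before the if: ((g ≠ -16 ∨ z = 7) → 3*n ≤ 7) ∧ ((¬(g ≠ -16 ∨ z = 7)) → ((g ≤ n + 1 → 3*z ≤ 1) ∧ ((¬(g ≤ n + 1)) → 3*n ≤ 7)))
Before assert 3*n + s + 1 = -9: 3*n + s = -10 ∧ ((g ≠ -16 ∨ z = 7) → 3*n ≤ 7) ∧ ((¬(g ≠ -16 ∨ z = 7)) → ((g ≤ n + 1 → 3*z ≤ 1) ∧ ((¬(g ≤ n + 1)) → 3*n ≤ 7)))
Before n := 2*g: 6*g + s = -10 ∧ ((g ≠ -16 ∨ z = 7) → 6*g ≤ 7) ∧ ((¬(g ≠ -16 ∨ z = 7)) → ((g ≥ -1 → 3*z ≤ 1) ∧ ((¬(g ≥ -1)) → 6*g ≤ 7)))
Before z := 3*s + g: 6*g + s = -10 ∧ ((g ≠ -16 ∨ g + 3*s = 7) → 6*g ≤ 7) ∧ ((¬(g ≠ -16 ∨ g + 3*s = 7)) → ((g ≥ -1 → 3*g + 9*s ≤ 1) ∧ ((¬(g ≥ -1)) → 6*g ≤ 7)))
Answer: WP = 6*g + s = -10 ∧ ((g ≠ -16 ∨ g + 3*s = 7) → 6*g ≤ 7) ∧ ((¬(g ≠ -16 ∨ g + 3*s = 7)) → ((g ≥ -1 → 3*g + 9*s ≤ 1) ∧ ((¬(g ≥ -1)) → 6*g ≤ 7)))
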